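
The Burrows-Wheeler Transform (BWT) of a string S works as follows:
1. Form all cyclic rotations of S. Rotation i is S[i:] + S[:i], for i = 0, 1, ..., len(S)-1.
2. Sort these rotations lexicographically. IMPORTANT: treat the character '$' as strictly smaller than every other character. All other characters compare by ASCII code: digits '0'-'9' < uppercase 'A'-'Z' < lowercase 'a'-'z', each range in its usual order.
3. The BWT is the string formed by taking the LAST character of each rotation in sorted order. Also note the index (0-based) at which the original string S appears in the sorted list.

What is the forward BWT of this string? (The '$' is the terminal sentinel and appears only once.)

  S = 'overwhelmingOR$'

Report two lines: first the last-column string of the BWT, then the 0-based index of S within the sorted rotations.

Answer: RgOhvnwmeli$eor
11

Derivation:
All 15 rotations (rotation i = S[i:]+S[:i]):
  rot[0] = overwhelmingOR$
  rot[1] = verwhelmingOR$o
  rot[2] = erwhelmingOR$ov
  rot[3] = rwhelmingOR$ove
  rot[4] = whelmingOR$over
  rot[5] = helmingOR$overw
  rot[6] = elmingOR$overwh
  rot[7] = lmingOR$overwhe
  rot[8] = mingOR$overwhel
  rot[9] = ingOR$overwhelm
  rot[10] = ngOR$overwhelmi
  rot[11] = gOR$overwhelmin
  rot[12] = OR$overwhelming
  rot[13] = R$overwhelmingO
  rot[14] = $overwhelmingOR
Sorted (with $ < everything):
  sorted[0] = $overwhelmingOR  (last char: 'R')
  sorted[1] = OR$overwhelming  (last char: 'g')
  sorted[2] = R$overwhelmingO  (last char: 'O')
  sorted[3] = elmingOR$overwh  (last char: 'h')
  sorted[4] = erwhelmingOR$ov  (last char: 'v')
  sorted[5] = gOR$overwhelmin  (last char: 'n')
  sorted[6] = helmingOR$overw  (last char: 'w')
  sorted[7] = ingOR$overwhelm  (last char: 'm')
  sorted[8] = lmingOR$overwhe  (last char: 'e')
  sorted[9] = mingOR$overwhel  (last char: 'l')
  sorted[10] = ngOR$overwhelmi  (last char: 'i')
  sorted[11] = overwhelmingOR$  (last char: '$')
  sorted[12] = rwhelmingOR$ove  (last char: 'e')
  sorted[13] = verwhelmingOR$o  (last char: 'o')
  sorted[14] = whelmingOR$over  (last char: 'r')
Last column: RgOhvnwmeli$eor
Original string S is at sorted index 11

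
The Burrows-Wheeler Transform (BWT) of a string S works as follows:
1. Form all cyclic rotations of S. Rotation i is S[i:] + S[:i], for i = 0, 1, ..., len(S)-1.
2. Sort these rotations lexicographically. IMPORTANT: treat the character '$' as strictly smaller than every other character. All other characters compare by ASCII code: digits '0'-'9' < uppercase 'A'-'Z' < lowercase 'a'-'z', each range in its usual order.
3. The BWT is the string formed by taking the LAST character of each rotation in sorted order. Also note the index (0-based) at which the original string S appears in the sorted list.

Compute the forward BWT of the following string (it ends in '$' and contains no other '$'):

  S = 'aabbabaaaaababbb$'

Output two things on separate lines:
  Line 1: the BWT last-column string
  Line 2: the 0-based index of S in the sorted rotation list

Answer: bbaaa$baabbababaa
5

Derivation:
All 17 rotations (rotation i = S[i:]+S[:i]):
  rot[0] = aabbabaaaaababbb$
  rot[1] = abbabaaaaababbb$a
  rot[2] = bbabaaaaababbb$aa
  rot[3] = babaaaaababbb$aab
  rot[4] = abaaaaababbb$aabb
  rot[5] = baaaaababbb$aabba
  rot[6] = aaaaababbb$aabbab
  rot[7] = aaaababbb$aabbaba
  rot[8] = aaababbb$aabbabaa
  rot[9] = aababbb$aabbabaaa
  rot[10] = ababbb$aabbabaaaa
  rot[11] = babbb$aabbabaaaaa
  rot[12] = abbb$aabbabaaaaab
  rot[13] = bbb$aabbabaaaaaba
  rot[14] = bb$aabbabaaaaabab
  rot[15] = b$aabbabaaaaababb
  rot[16] = $aabbabaaaaababbb
Sorted (with $ < everything):
  sorted[0] = $aabbabaaaaababbb  (last char: 'b')
  sorted[1] = aaaaababbb$aabbab  (last char: 'b')
  sorted[2] = aaaababbb$aabbaba  (last char: 'a')
  sorted[3] = aaababbb$aabbabaa  (last char: 'a')
  sorted[4] = aababbb$aabbabaaa  (last char: 'a')
  sorted[5] = aabbabaaaaababbb$  (last char: '$')
  sorted[6] = abaaaaababbb$aabb  (last char: 'b')
  sorted[7] = ababbb$aabbabaaaa  (last char: 'a')
  sorted[8] = abbabaaaaababbb$a  (last char: 'a')
  sorted[9] = abbb$aabbabaaaaab  (last char: 'b')
  sorted[10] = b$aabbabaaaaababb  (last char: 'b')
  sorted[11] = baaaaababbb$aabba  (last char: 'a')
  sorted[12] = babaaaaababbb$aab  (last char: 'b')
  sorted[13] = babbb$aabbabaaaaa  (last char: 'a')
  sorted[14] = bb$aabbabaaaaabab  (last char: 'b')
  sorted[15] = bbabaaaaababbb$aa  (last char: 'a')
  sorted[16] = bbb$aabbabaaaaaba  (last char: 'a')
Last column: bbaaa$baabbababaa
Original string S is at sorted index 5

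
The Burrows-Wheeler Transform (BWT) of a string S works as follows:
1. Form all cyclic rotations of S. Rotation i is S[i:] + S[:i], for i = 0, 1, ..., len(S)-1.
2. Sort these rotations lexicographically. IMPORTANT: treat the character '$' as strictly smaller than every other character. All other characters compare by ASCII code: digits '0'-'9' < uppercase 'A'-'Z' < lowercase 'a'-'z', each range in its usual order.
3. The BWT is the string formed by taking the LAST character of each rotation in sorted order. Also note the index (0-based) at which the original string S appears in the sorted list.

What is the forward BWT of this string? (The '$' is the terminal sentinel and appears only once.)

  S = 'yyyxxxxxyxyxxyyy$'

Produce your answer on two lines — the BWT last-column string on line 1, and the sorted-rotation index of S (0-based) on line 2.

All 17 rotations (rotation i = S[i:]+S[:i]):
  rot[0] = yyyxxxxxyxyxxyyy$
  rot[1] = yyxxxxxyxyxxyyy$y
  rot[2] = yxxxxxyxyxxyyy$yy
  rot[3] = xxxxxyxyxxyyy$yyy
  rot[4] = xxxxyxyxxyyy$yyyx
  rot[5] = xxxyxyxxyyy$yyyxx
  rot[6] = xxyxyxxyyy$yyyxxx
  rot[7] = xyxyxxyyy$yyyxxxx
  rot[8] = yxyxxyyy$yyyxxxxx
  rot[9] = xyxxyyy$yyyxxxxxy
  rot[10] = yxxyyy$yyyxxxxxyx
  rot[11] = xxyyy$yyyxxxxxyxy
  rot[12] = xyyy$yyyxxxxxyxyx
  rot[13] = yyy$yyyxxxxxyxyxx
  rot[14] = yy$yyyxxxxxyxyxxy
  rot[15] = y$yyyxxxxxyxyxxyy
  rot[16] = $yyyxxxxxyxyxxyyy
Sorted (with $ < everything):
  sorted[0] = $yyyxxxxxyxyxxyyy  (last char: 'y')
  sorted[1] = xxxxxyxyxxyyy$yyy  (last char: 'y')
  sorted[2] = xxxxyxyxxyyy$yyyx  (last char: 'x')
  sorted[3] = xxxyxyxxyyy$yyyxx  (last char: 'x')
  sorted[4] = xxyxyxxyyy$yyyxxx  (last char: 'x')
  sorted[5] = xxyyy$yyyxxxxxyxy  (last char: 'y')
  sorted[6] = xyxxyyy$yyyxxxxxy  (last char: 'y')
  sorted[7] = xyxyxxyyy$yyyxxxx  (last char: 'x')
  sorted[8] = xyyy$yyyxxxxxyxyx  (last char: 'x')
  sorted[9] = y$yyyxxxxxyxyxxyy  (last char: 'y')
  sorted[10] = yxxxxxyxyxxyyy$yy  (last char: 'y')
  sorted[11] = yxxyyy$yyyxxxxxyx  (last char: 'x')
  sorted[12] = yxyxxyyy$yyyxxxxx  (last char: 'x')
  sorted[13] = yy$yyyxxxxxyxyxxy  (last char: 'y')
  sorted[14] = yyxxxxxyxyxxyyy$y  (last char: 'y')
  sorted[15] = yyy$yyyxxxxxyxyxx  (last char: 'x')
  sorted[16] = yyyxxxxxyxyxxyyy$  (last char: '$')
Last column: yyxxxyyxxyyxxyyx$
Original string S is at sorted index 16

Answer: yyxxxyyxxyyxxyyx$
16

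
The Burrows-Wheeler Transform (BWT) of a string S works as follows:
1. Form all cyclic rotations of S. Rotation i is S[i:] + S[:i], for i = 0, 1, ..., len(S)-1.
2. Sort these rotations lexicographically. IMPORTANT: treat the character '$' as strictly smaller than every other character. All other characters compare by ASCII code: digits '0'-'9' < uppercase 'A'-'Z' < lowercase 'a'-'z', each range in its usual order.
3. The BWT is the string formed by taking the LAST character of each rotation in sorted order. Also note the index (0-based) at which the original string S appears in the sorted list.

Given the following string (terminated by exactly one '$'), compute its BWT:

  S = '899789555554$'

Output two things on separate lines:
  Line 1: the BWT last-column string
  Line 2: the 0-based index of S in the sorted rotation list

Answer: 455555997$898
9

Derivation:
All 13 rotations (rotation i = S[i:]+S[:i]):
  rot[0] = 899789555554$
  rot[1] = 99789555554$8
  rot[2] = 9789555554$89
  rot[3] = 789555554$899
  rot[4] = 89555554$8997
  rot[5] = 9555554$89978
  rot[6] = 555554$899789
  rot[7] = 55554$8997895
  rot[8] = 5554$89978955
  rot[9] = 554$899789555
  rot[10] = 54$8997895555
  rot[11] = 4$89978955555
  rot[12] = $899789555554
Sorted (with $ < everything):
  sorted[0] = $899789555554  (last char: '4')
  sorted[1] = 4$89978955555  (last char: '5')
  sorted[2] = 54$8997895555  (last char: '5')
  sorted[3] = 554$899789555  (last char: '5')
  sorted[4] = 5554$89978955  (last char: '5')
  sorted[5] = 55554$8997895  (last char: '5')
  sorted[6] = 555554$899789  (last char: '9')
  sorted[7] = 789555554$899  (last char: '9')
  sorted[8] = 89555554$8997  (last char: '7')
  sorted[9] = 899789555554$  (last char: '$')
  sorted[10] = 9555554$89978  (last char: '8')
  sorted[11] = 9789555554$89  (last char: '9')
  sorted[12] = 99789555554$8  (last char: '8')
Last column: 455555997$898
Original string S is at sorted index 9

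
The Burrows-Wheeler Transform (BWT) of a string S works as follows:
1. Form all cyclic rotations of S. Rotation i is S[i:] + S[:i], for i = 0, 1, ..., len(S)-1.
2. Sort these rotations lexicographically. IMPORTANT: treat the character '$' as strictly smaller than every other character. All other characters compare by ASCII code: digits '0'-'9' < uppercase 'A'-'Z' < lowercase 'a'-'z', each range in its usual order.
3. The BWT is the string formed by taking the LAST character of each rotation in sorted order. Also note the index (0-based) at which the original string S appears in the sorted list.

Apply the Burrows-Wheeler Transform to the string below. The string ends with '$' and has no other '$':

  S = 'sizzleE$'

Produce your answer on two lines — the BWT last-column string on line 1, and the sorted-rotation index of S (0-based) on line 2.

All 8 rotations (rotation i = S[i:]+S[:i]):
  rot[0] = sizzleE$
  rot[1] = izzleE$s
  rot[2] = zzleE$si
  rot[3] = zleE$siz
  rot[4] = leE$sizz
  rot[5] = eE$sizzl
  rot[6] = E$sizzle
  rot[7] = $sizzleE
Sorted (with $ < everything):
  sorted[0] = $sizzleE  (last char: 'E')
  sorted[1] = E$sizzle  (last char: 'e')
  sorted[2] = eE$sizzl  (last char: 'l')
  sorted[3] = izzleE$s  (last char: 's')
  sorted[4] = leE$sizz  (last char: 'z')
  sorted[5] = sizzleE$  (last char: '$')
  sorted[6] = zleE$siz  (last char: 'z')
  sorted[7] = zzleE$si  (last char: 'i')
Last column: Eelsz$zi
Original string S is at sorted index 5

Answer: Eelsz$zi
5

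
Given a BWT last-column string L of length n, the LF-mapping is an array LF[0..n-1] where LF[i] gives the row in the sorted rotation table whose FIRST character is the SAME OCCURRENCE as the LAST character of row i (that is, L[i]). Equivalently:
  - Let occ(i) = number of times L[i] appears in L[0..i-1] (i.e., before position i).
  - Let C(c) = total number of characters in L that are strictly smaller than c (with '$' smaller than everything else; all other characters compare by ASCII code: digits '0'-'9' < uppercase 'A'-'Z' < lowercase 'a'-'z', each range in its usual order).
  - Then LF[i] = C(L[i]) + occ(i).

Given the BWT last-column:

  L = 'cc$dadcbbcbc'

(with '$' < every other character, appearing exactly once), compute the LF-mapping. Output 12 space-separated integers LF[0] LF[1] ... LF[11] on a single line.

Char counts: '$':1, 'a':1, 'b':3, 'c':5, 'd':2
C (first-col start): C('$')=0, C('a')=1, C('b')=2, C('c')=5, C('d')=10
L[0]='c': occ=0, LF[0]=C('c')+0=5+0=5
L[1]='c': occ=1, LF[1]=C('c')+1=5+1=6
L[2]='$': occ=0, LF[2]=C('$')+0=0+0=0
L[3]='d': occ=0, LF[3]=C('d')+0=10+0=10
L[4]='a': occ=0, LF[4]=C('a')+0=1+0=1
L[5]='d': occ=1, LF[5]=C('d')+1=10+1=11
L[6]='c': occ=2, LF[6]=C('c')+2=5+2=7
L[7]='b': occ=0, LF[7]=C('b')+0=2+0=2
L[8]='b': occ=1, LF[8]=C('b')+1=2+1=3
L[9]='c': occ=3, LF[9]=C('c')+3=5+3=8
L[10]='b': occ=2, LF[10]=C('b')+2=2+2=4
L[11]='c': occ=4, LF[11]=C('c')+4=5+4=9

Answer: 5 6 0 10 1 11 7 2 3 8 4 9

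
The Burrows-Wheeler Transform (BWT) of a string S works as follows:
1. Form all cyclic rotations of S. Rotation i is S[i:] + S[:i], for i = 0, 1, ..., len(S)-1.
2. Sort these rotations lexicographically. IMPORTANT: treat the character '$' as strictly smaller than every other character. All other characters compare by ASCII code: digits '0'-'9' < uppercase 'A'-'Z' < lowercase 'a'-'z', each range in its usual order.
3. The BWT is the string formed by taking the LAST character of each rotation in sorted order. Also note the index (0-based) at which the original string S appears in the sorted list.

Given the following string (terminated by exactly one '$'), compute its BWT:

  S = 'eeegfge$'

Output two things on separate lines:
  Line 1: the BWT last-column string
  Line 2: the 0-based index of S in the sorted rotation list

All 8 rotations (rotation i = S[i:]+S[:i]):
  rot[0] = eeegfge$
  rot[1] = eegfge$e
  rot[2] = egfge$ee
  rot[3] = gfge$eee
  rot[4] = fge$eeeg
  rot[5] = ge$eeegf
  rot[6] = e$eeegfg
  rot[7] = $eeegfge
Sorted (with $ < everything):
  sorted[0] = $eeegfge  (last char: 'e')
  sorted[1] = e$eeegfg  (last char: 'g')
  sorted[2] = eeegfge$  (last char: '$')
  sorted[3] = eegfge$e  (last char: 'e')
  sorted[4] = egfge$ee  (last char: 'e')
  sorted[5] = fge$eeeg  (last char: 'g')
  sorted[6] = ge$eeegf  (last char: 'f')
  sorted[7] = gfge$eee  (last char: 'e')
Last column: eg$eegfe
Original string S is at sorted index 2

Answer: eg$eegfe
2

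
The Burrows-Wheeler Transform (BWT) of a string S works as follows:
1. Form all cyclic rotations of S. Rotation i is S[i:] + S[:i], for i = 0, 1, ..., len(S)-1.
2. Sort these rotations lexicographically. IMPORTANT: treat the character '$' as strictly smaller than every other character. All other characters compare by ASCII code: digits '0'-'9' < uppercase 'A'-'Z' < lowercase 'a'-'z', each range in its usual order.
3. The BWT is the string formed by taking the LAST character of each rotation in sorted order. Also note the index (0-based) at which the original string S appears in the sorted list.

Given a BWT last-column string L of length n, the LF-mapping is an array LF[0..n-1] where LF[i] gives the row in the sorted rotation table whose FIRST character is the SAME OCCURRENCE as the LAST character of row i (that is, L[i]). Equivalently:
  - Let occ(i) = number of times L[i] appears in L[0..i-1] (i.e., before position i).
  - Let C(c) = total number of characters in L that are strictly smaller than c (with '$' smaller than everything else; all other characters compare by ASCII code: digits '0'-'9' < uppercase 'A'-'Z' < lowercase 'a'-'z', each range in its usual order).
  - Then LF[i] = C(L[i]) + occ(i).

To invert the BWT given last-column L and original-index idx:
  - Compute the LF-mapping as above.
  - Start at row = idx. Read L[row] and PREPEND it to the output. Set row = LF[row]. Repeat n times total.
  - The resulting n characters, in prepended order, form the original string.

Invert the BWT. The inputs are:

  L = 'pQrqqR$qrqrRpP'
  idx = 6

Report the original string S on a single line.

LF mapping: 5 2 11 7 8 3 0 9 12 10 13 4 6 1
Walk LF starting at row 6, prepending L[row]:
  step 1: row=6, L[6]='$', prepend. Next row=LF[6]=0
  step 2: row=0, L[0]='p', prepend. Next row=LF[0]=5
  step 3: row=5, L[5]='R', prepend. Next row=LF[5]=3
  step 4: row=3, L[3]='q', prepend. Next row=LF[3]=7
  step 5: row=7, L[7]='q', prepend. Next row=LF[7]=9
  step 6: row=9, L[9]='q', prepend. Next row=LF[9]=10
  step 7: row=10, L[10]='r', prepend. Next row=LF[10]=13
  step 8: row=13, L[13]='P', prepend. Next row=LF[13]=1
  step 9: row=1, L[1]='Q', prepend. Next row=LF[1]=2
  step 10: row=2, L[2]='r', prepend. Next row=LF[2]=11
  step 11: row=11, L[11]='R', prepend. Next row=LF[11]=4
  step 12: row=4, L[4]='q', prepend. Next row=LF[4]=8
  step 13: row=8, L[8]='r', prepend. Next row=LF[8]=12
  step 14: row=12, L[12]='p', prepend. Next row=LF[12]=6
Reversed output: prqRrQPrqqqRp$

Answer: prqRrQPrqqqRp$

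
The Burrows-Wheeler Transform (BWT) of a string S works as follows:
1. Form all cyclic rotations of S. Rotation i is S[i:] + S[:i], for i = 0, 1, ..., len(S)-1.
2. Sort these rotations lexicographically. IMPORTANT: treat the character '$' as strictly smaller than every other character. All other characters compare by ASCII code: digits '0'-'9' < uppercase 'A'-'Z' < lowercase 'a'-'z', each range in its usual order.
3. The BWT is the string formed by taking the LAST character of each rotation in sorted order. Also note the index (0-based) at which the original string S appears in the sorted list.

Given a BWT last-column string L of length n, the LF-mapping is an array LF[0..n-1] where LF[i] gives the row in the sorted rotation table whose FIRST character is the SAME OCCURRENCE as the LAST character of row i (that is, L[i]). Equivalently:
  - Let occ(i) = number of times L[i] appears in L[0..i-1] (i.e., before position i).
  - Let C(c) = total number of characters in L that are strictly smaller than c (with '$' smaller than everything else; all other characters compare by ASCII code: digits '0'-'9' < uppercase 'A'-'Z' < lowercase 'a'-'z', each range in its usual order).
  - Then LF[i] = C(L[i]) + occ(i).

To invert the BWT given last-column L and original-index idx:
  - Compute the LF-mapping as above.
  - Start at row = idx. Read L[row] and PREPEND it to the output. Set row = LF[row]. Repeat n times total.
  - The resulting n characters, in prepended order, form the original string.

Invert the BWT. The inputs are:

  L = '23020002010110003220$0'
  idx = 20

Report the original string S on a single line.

LF mapping: 15 20 1 16 2 3 4 17 5 12 6 13 14 7 8 9 21 18 19 10 0 11
Walk LF starting at row 20, prepending L[row]:
  step 1: row=20, L[20]='$', prepend. Next row=LF[20]=0
  step 2: row=0, L[0]='2', prepend. Next row=LF[0]=15
  step 3: row=15, L[15]='0', prepend. Next row=LF[15]=9
  step 4: row=9, L[9]='1', prepend. Next row=LF[9]=12
  step 5: row=12, L[12]='1', prepend. Next row=LF[12]=14
  step 6: row=14, L[14]='0', prepend. Next row=LF[14]=8
  step 7: row=8, L[8]='0', prepend. Next row=LF[8]=5
  step 8: row=5, L[5]='0', prepend. Next row=LF[5]=3
  step 9: row=3, L[3]='2', prepend. Next row=LF[3]=16
  step 10: row=16, L[16]='3', prepend. Next row=LF[16]=21
  step 11: row=21, L[21]='0', prepend. Next row=LF[21]=11
  step 12: row=11, L[11]='1', prepend. Next row=LF[11]=13
  step 13: row=13, L[13]='0', prepend. Next row=LF[13]=7
  step 14: row=7, L[7]='2', prepend. Next row=LF[7]=17
  step 15: row=17, L[17]='2', prepend. Next row=LF[17]=18
  step 16: row=18, L[18]='2', prepend. Next row=LF[18]=19
  step 17: row=19, L[19]='0', prepend. Next row=LF[19]=10
  step 18: row=10, L[10]='0', prepend. Next row=LF[10]=6
  step 19: row=6, L[6]='0', prepend. Next row=LF[6]=4
  step 20: row=4, L[4]='0', prepend. Next row=LF[4]=2
  step 21: row=2, L[2]='0', prepend. Next row=LF[2]=1
  step 22: row=1, L[1]='3', prepend. Next row=LF[1]=20
Reversed output: 300000222010320001102$

Answer: 300000222010320001102$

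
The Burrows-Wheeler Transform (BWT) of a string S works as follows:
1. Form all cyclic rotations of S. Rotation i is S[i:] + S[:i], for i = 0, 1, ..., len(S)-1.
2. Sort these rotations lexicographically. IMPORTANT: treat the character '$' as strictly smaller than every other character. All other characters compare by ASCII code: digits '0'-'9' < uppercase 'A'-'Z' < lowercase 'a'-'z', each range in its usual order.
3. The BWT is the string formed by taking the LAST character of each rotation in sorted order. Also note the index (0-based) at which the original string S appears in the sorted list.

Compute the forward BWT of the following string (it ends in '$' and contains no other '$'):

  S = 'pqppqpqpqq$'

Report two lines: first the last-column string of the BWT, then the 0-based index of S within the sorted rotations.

All 11 rotations (rotation i = S[i:]+S[:i]):
  rot[0] = pqppqpqpqq$
  rot[1] = qppqpqpqq$p
  rot[2] = ppqpqpqq$pq
  rot[3] = pqpqpqq$pqp
  rot[4] = qpqpqq$pqpp
  rot[5] = pqpqq$pqppq
  rot[6] = qpqq$pqppqp
  rot[7] = pqq$pqppqpq
  rot[8] = qq$pqppqpqp
  rot[9] = q$pqppqpqpq
  rot[10] = $pqppqpqpqq
Sorted (with $ < everything):
  sorted[0] = $pqppqpqpqq  (last char: 'q')
  sorted[1] = ppqpqpqq$pq  (last char: 'q')
  sorted[2] = pqppqpqpqq$  (last char: '$')
  sorted[3] = pqpqpqq$pqp  (last char: 'p')
  sorted[4] = pqpqq$pqppq  (last char: 'q')
  sorted[5] = pqq$pqppqpq  (last char: 'q')
  sorted[6] = q$pqppqpqpq  (last char: 'q')
  sorted[7] = qppqpqpqq$p  (last char: 'p')
  sorted[8] = qpqpqq$pqpp  (last char: 'p')
  sorted[9] = qpqq$pqppqp  (last char: 'p')
  sorted[10] = qq$pqppqpqp  (last char: 'p')
Last column: qq$pqqqpppp
Original string S is at sorted index 2

Answer: qq$pqqqpppp
2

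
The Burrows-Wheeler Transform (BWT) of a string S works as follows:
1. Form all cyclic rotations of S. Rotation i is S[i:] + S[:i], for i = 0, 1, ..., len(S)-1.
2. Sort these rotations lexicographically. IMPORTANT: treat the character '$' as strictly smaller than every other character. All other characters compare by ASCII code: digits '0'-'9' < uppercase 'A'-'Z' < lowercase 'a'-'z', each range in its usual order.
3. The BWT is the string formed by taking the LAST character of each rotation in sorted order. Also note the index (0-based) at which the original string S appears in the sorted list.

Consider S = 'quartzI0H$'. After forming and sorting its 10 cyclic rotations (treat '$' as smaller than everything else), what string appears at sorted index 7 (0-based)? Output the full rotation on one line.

Answer: tzI0H$quar

Derivation:
All 10 rotations (rotation i = S[i:]+S[:i]):
  rot[0] = quartzI0H$
  rot[1] = uartzI0H$q
  rot[2] = artzI0H$qu
  rot[3] = rtzI0H$qua
  rot[4] = tzI0H$quar
  rot[5] = zI0H$quart
  rot[6] = I0H$quartz
  rot[7] = 0H$quartzI
  rot[8] = H$quartzI0
  rot[9] = $quartzI0H
Sorted (with $ < everything):
  sorted[0] = $quartzI0H
  sorted[1] = 0H$quartzI
  sorted[2] = H$quartzI0
  sorted[3] = I0H$quartz
  sorted[4] = artzI0H$qu
  sorted[5] = quartzI0H$
  sorted[6] = rtzI0H$qua
  sorted[7] = tzI0H$quar
  sorted[8] = uartzI0H$q
  sorted[9] = zI0H$quart
sorted[7] = tzI0H$quar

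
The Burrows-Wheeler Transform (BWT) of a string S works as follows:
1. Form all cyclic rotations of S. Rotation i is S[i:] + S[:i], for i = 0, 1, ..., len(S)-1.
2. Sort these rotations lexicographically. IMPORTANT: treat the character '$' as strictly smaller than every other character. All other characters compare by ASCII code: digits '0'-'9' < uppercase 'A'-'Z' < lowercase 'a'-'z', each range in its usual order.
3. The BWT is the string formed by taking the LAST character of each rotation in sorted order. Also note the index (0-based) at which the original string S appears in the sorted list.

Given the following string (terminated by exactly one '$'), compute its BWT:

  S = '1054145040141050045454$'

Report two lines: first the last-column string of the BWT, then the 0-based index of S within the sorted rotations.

Answer: 45450114$04501515004404
8

Derivation:
All 23 rotations (rotation i = S[i:]+S[:i]):
  rot[0] = 1054145040141050045454$
  rot[1] = 054145040141050045454$1
  rot[2] = 54145040141050045454$10
  rot[3] = 4145040141050045454$105
  rot[4] = 145040141050045454$1054
  rot[5] = 45040141050045454$10541
  rot[6] = 5040141050045454$105414
  rot[7] = 040141050045454$1054145
  rot[8] = 40141050045454$10541450
  rot[9] = 0141050045454$105414504
  rot[10] = 141050045454$1054145040
  rot[11] = 41050045454$10541450401
  rot[12] = 1050045454$105414504014
  rot[13] = 050045454$1054145040141
  rot[14] = 50045454$10541450401410
  rot[15] = 0045454$105414504014105
  rot[16] = 045454$1054145040141050
  rot[17] = 45454$10541450401410500
  rot[18] = 5454$105414504014105004
  rot[19] = 454$1054145040141050045
  rot[20] = 54$10541450401410500454
  rot[21] = 4$105414504014105004545
  rot[22] = $1054145040141050045454
Sorted (with $ < everything):
  sorted[0] = $1054145040141050045454  (last char: '4')
  sorted[1] = 0045454$105414504014105  (last char: '5')
  sorted[2] = 0141050045454$105414504  (last char: '4')
  sorted[3] = 040141050045454$1054145  (last char: '5')
  sorted[4] = 045454$1054145040141050  (last char: '0')
  sorted[5] = 050045454$1054145040141  (last char: '1')
  sorted[6] = 054145040141050045454$1  (last char: '1')
  sorted[7] = 1050045454$105414504014  (last char: '4')
  sorted[8] = 1054145040141050045454$  (last char: '$')
  sorted[9] = 141050045454$1054145040  (last char: '0')
  sorted[10] = 145040141050045454$1054  (last char: '4')
  sorted[11] = 4$105414504014105004545  (last char: '5')
  sorted[12] = 40141050045454$10541450  (last char: '0')
  sorted[13] = 41050045454$10541450401  (last char: '1')
  sorted[14] = 4145040141050045454$105  (last char: '5')
  sorted[15] = 45040141050045454$10541  (last char: '1')
  sorted[16] = 454$1054145040141050045  (last char: '5')
  sorted[17] = 45454$10541450401410500  (last char: '0')
  sorted[18] = 50045454$10541450401410  (last char: '0')
  sorted[19] = 5040141050045454$105414  (last char: '4')
  sorted[20] = 54$10541450401410500454  (last char: '4')
  sorted[21] = 54145040141050045454$10  (last char: '0')
  sorted[22] = 5454$105414504014105004  (last char: '4')
Last column: 45450114$04501515004404
Original string S is at sorted index 8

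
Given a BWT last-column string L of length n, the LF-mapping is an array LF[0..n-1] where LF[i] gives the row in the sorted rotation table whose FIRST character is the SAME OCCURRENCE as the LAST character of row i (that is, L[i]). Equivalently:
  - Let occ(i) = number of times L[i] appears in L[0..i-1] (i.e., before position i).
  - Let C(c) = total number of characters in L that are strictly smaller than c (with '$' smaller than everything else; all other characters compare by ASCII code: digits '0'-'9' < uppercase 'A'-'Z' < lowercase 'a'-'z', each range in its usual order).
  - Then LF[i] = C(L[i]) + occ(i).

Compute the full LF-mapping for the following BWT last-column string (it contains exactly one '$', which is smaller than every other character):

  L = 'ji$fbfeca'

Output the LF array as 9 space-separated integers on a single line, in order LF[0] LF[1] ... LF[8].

Char counts: '$':1, 'a':1, 'b':1, 'c':1, 'e':1, 'f':2, 'i':1, 'j':1
C (first-col start): C('$')=0, C('a')=1, C('b')=2, C('c')=3, C('e')=4, C('f')=5, C('i')=7, C('j')=8
L[0]='j': occ=0, LF[0]=C('j')+0=8+0=8
L[1]='i': occ=0, LF[1]=C('i')+0=7+0=7
L[2]='$': occ=0, LF[2]=C('$')+0=0+0=0
L[3]='f': occ=0, LF[3]=C('f')+0=5+0=5
L[4]='b': occ=0, LF[4]=C('b')+0=2+0=2
L[5]='f': occ=1, LF[5]=C('f')+1=5+1=6
L[6]='e': occ=0, LF[6]=C('e')+0=4+0=4
L[7]='c': occ=0, LF[7]=C('c')+0=3+0=3
L[8]='a': occ=0, LF[8]=C('a')+0=1+0=1

Answer: 8 7 0 5 2 6 4 3 1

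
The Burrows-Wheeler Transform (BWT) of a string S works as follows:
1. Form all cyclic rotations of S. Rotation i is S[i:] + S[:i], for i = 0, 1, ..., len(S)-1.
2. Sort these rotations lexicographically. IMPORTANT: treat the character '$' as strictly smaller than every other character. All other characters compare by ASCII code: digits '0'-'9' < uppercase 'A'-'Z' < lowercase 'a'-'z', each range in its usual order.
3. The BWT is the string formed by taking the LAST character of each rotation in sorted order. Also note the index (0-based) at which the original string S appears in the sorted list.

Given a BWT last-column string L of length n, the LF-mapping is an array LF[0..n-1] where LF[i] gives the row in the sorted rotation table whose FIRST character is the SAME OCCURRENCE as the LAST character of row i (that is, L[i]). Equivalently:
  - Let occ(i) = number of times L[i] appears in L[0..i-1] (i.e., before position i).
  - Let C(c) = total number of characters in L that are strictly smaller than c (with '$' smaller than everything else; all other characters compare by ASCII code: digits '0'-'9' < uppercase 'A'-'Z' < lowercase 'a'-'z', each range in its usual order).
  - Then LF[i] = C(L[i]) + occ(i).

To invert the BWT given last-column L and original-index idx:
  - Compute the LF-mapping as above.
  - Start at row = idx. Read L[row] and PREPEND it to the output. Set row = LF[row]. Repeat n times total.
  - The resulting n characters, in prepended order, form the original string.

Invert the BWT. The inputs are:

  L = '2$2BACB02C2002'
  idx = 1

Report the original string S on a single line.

LF mapping: 4 0 5 10 9 12 11 1 6 13 7 2 3 8
Walk LF starting at row 1, prepending L[row]:
  step 1: row=1, L[1]='$', prepend. Next row=LF[1]=0
  step 2: row=0, L[0]='2', prepend. Next row=LF[0]=4
  step 3: row=4, L[4]='A', prepend. Next row=LF[4]=9
  step 4: row=9, L[9]='C', prepend. Next row=LF[9]=13
  step 5: row=13, L[13]='2', prepend. Next row=LF[13]=8
  step 6: row=8, L[8]='2', prepend. Next row=LF[8]=6
  step 7: row=6, L[6]='B', prepend. Next row=LF[6]=11
  step 8: row=11, L[11]='0', prepend. Next row=LF[11]=2
  step 9: row=2, L[2]='2', prepend. Next row=LF[2]=5
  step 10: row=5, L[5]='C', prepend. Next row=LF[5]=12
  step 11: row=12, L[12]='0', prepend. Next row=LF[12]=3
  step 12: row=3, L[3]='B', prepend. Next row=LF[3]=10
  step 13: row=10, L[10]='2', prepend. Next row=LF[10]=7
  step 14: row=7, L[7]='0', prepend. Next row=LF[7]=1
Reversed output: 02B0C20B22CA2$

Answer: 02B0C20B22CA2$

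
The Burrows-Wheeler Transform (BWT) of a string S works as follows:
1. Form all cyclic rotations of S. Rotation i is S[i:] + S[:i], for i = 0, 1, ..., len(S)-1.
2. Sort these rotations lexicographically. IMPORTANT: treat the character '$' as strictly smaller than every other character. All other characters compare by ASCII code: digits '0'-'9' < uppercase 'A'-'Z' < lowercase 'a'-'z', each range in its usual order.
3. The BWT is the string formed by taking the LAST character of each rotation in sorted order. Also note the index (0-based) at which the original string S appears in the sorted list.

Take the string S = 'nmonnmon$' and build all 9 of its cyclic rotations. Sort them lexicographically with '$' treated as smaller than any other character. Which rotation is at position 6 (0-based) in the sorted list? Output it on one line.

All 9 rotations (rotation i = S[i:]+S[:i]):
  rot[0] = nmonnmon$
  rot[1] = monnmon$n
  rot[2] = onnmon$nm
  rot[3] = nnmon$nmo
  rot[4] = nmon$nmon
  rot[5] = mon$nmonn
  rot[6] = on$nmonnm
  rot[7] = n$nmonnmo
  rot[8] = $nmonnmon
Sorted (with $ < everything):
  sorted[0] = $nmonnmon
  sorted[1] = mon$nmonn
  sorted[2] = monnmon$n
  sorted[3] = n$nmonnmo
  sorted[4] = nmon$nmon
  sorted[5] = nmonnmon$
  sorted[6] = nnmon$nmo
  sorted[7] = on$nmonnm
  sorted[8] = onnmon$nm
sorted[6] = nnmon$nmo

Answer: nnmon$nmo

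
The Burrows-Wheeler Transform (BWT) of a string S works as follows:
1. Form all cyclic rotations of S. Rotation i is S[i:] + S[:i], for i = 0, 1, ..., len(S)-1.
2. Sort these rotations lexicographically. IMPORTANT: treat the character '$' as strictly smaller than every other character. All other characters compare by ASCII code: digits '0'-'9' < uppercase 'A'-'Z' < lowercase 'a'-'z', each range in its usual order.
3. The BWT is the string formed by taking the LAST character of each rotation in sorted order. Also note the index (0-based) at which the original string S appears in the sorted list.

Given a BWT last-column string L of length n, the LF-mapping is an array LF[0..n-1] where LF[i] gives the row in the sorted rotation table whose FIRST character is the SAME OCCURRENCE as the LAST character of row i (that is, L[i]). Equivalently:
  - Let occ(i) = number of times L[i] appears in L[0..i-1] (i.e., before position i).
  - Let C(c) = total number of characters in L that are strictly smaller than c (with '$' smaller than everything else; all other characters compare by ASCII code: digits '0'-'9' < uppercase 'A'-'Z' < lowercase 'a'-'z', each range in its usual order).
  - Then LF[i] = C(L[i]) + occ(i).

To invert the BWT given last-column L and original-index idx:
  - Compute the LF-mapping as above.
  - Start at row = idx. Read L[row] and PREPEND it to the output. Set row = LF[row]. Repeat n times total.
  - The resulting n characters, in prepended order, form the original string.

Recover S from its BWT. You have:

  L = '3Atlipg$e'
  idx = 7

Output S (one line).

Answer: pigletA3$

Derivation:
LF mapping: 1 2 8 6 5 7 4 0 3
Walk LF starting at row 7, prepending L[row]:
  step 1: row=7, L[7]='$', prepend. Next row=LF[7]=0
  step 2: row=0, L[0]='3', prepend. Next row=LF[0]=1
  step 3: row=1, L[1]='A', prepend. Next row=LF[1]=2
  step 4: row=2, L[2]='t', prepend. Next row=LF[2]=8
  step 5: row=8, L[8]='e', prepend. Next row=LF[8]=3
  step 6: row=3, L[3]='l', prepend. Next row=LF[3]=6
  step 7: row=6, L[6]='g', prepend. Next row=LF[6]=4
  step 8: row=4, L[4]='i', prepend. Next row=LF[4]=5
  step 9: row=5, L[5]='p', prepend. Next row=LF[5]=7
Reversed output: pigletA3$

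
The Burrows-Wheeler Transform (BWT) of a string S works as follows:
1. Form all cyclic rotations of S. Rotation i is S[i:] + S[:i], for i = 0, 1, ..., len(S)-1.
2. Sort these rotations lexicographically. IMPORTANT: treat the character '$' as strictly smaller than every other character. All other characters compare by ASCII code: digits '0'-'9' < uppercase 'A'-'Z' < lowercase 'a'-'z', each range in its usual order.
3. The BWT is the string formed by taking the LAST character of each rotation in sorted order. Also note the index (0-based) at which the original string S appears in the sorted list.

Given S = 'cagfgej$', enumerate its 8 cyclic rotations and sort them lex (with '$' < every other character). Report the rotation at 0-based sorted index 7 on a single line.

Answer: j$cagfge

Derivation:
All 8 rotations (rotation i = S[i:]+S[:i]):
  rot[0] = cagfgej$
  rot[1] = agfgej$c
  rot[2] = gfgej$ca
  rot[3] = fgej$cag
  rot[4] = gej$cagf
  rot[5] = ej$cagfg
  rot[6] = j$cagfge
  rot[7] = $cagfgej
Sorted (with $ < everything):
  sorted[0] = $cagfgej
  sorted[1] = agfgej$c
  sorted[2] = cagfgej$
  sorted[3] = ej$cagfg
  sorted[4] = fgej$cag
  sorted[5] = gej$cagf
  sorted[6] = gfgej$ca
  sorted[7] = j$cagfge
sorted[7] = j$cagfge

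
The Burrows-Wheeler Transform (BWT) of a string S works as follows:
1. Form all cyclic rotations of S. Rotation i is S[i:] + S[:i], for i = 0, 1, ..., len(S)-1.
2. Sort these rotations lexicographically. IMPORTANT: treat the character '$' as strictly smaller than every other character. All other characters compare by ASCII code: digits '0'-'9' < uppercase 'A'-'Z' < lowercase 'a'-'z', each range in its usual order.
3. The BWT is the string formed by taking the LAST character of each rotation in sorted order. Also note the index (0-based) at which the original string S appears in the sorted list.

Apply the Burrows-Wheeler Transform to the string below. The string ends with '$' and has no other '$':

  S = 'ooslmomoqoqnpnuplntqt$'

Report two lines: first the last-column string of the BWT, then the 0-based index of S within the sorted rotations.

Answer: tsploqlpm$qmounootoqnn
9

Derivation:
All 22 rotations (rotation i = S[i:]+S[:i]):
  rot[0] = ooslmomoqoqnpnuplntqt$
  rot[1] = oslmomoqoqnpnuplntqt$o
  rot[2] = slmomoqoqnpnuplntqt$oo
  rot[3] = lmomoqoqnpnuplntqt$oos
  rot[4] = momoqoqnpnuplntqt$oosl
  rot[5] = omoqoqnpnuplntqt$ooslm
  rot[6] = moqoqnpnuplntqt$ooslmo
  rot[7] = oqoqnpnuplntqt$ooslmom
  rot[8] = qoqnpnuplntqt$ooslmomo
  rot[9] = oqnpnuplntqt$ooslmomoq
  rot[10] = qnpnuplntqt$ooslmomoqo
  rot[11] = npnuplntqt$ooslmomoqoq
  rot[12] = pnuplntqt$ooslmomoqoqn
  rot[13] = nuplntqt$ooslmomoqoqnp
  rot[14] = uplntqt$ooslmomoqoqnpn
  rot[15] = plntqt$ooslmomoqoqnpnu
  rot[16] = lntqt$ooslmomoqoqnpnup
  rot[17] = ntqt$ooslmomoqoqnpnupl
  rot[18] = tqt$ooslmomoqoqnpnupln
  rot[19] = qt$ooslmomoqoqnpnuplnt
  rot[20] = t$ooslmomoqoqnpnuplntq
  rot[21] = $ooslmomoqoqnpnuplntqt
Sorted (with $ < everything):
  sorted[0] = $ooslmomoqoqnpnuplntqt  (last char: 't')
  sorted[1] = lmomoqoqnpnuplntqt$oos  (last char: 's')
  sorted[2] = lntqt$ooslmomoqoqnpnup  (last char: 'p')
  sorted[3] = momoqoqnpnuplntqt$oosl  (last char: 'l')
  sorted[4] = moqoqnpnuplntqt$ooslmo  (last char: 'o')
  sorted[5] = npnuplntqt$ooslmomoqoq  (last char: 'q')
  sorted[6] = ntqt$ooslmomoqoqnpnupl  (last char: 'l')
  sorted[7] = nuplntqt$ooslmomoqoqnp  (last char: 'p')
  sorted[8] = omoqoqnpnuplntqt$ooslm  (last char: 'm')
  sorted[9] = ooslmomoqoqnpnuplntqt$  (last char: '$')
  sorted[10] = oqnpnuplntqt$ooslmomoq  (last char: 'q')
  sorted[11] = oqoqnpnuplntqt$ooslmom  (last char: 'm')
  sorted[12] = oslmomoqoqnpnuplntqt$o  (last char: 'o')
  sorted[13] = plntqt$ooslmomoqoqnpnu  (last char: 'u')
  sorted[14] = pnuplntqt$ooslmomoqoqn  (last char: 'n')
  sorted[15] = qnpnuplntqt$ooslmomoqo  (last char: 'o')
  sorted[16] = qoqnpnuplntqt$ooslmomo  (last char: 'o')
  sorted[17] = qt$ooslmomoqoqnpnuplnt  (last char: 't')
  sorted[18] = slmomoqoqnpnuplntqt$oo  (last char: 'o')
  sorted[19] = t$ooslmomoqoqnpnuplntq  (last char: 'q')
  sorted[20] = tqt$ooslmomoqoqnpnupln  (last char: 'n')
  sorted[21] = uplntqt$ooslmomoqoqnpn  (last char: 'n')
Last column: tsploqlpm$qmounootoqnn
Original string S is at sorted index 9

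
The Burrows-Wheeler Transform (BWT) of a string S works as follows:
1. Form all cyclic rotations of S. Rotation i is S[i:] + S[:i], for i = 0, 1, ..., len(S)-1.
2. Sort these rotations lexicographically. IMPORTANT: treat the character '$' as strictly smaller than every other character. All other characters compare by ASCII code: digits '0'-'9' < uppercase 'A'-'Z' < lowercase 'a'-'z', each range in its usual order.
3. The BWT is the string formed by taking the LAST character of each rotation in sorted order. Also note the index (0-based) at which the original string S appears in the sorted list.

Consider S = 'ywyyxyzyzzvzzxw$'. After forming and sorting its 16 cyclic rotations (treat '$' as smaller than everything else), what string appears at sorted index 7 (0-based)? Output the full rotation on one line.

All 16 rotations (rotation i = S[i:]+S[:i]):
  rot[0] = ywyyxyzyzzvzzxw$
  rot[1] = wyyxyzyzzvzzxw$y
  rot[2] = yyxyzyzzvzzxw$yw
  rot[3] = yxyzyzzvzzxw$ywy
  rot[4] = xyzyzzvzzxw$ywyy
  rot[5] = yzyzzvzzxw$ywyyx
  rot[6] = zyzzvzzxw$ywyyxy
  rot[7] = yzzvzzxw$ywyyxyz
  rot[8] = zzvzzxw$ywyyxyzy
  rot[9] = zvzzxw$ywyyxyzyz
  rot[10] = vzzxw$ywyyxyzyzz
  rot[11] = zzxw$ywyyxyzyzzv
  rot[12] = zxw$ywyyxyzyzzvz
  rot[13] = xw$ywyyxyzyzzvzz
  rot[14] = w$ywyyxyzyzzvzzx
  rot[15] = $ywyyxyzyzzvzzxw
Sorted (with $ < everything):
  sorted[0] = $ywyyxyzyzzvzzxw
  sorted[1] = vzzxw$ywyyxyzyzz
  sorted[2] = w$ywyyxyzyzzvzzx
  sorted[3] = wyyxyzyzzvzzxw$y
  sorted[4] = xw$ywyyxyzyzzvzz
  sorted[5] = xyzyzzvzzxw$ywyy
  sorted[6] = ywyyxyzyzzvzzxw$
  sorted[7] = yxyzyzzvzzxw$ywy
  sorted[8] = yyxyzyzzvzzxw$yw
  sorted[9] = yzyzzvzzxw$ywyyx
  sorted[10] = yzzvzzxw$ywyyxyz
  sorted[11] = zvzzxw$ywyyxyzyz
  sorted[12] = zxw$ywyyxyzyzzvz
  sorted[13] = zyzzvzzxw$ywyyxy
  sorted[14] = zzvzzxw$ywyyxyzy
  sorted[15] = zzxw$ywyyxyzyzzv
sorted[7] = yxyzyzzvzzxw$ywy

Answer: yxyzyzzvzzxw$ywy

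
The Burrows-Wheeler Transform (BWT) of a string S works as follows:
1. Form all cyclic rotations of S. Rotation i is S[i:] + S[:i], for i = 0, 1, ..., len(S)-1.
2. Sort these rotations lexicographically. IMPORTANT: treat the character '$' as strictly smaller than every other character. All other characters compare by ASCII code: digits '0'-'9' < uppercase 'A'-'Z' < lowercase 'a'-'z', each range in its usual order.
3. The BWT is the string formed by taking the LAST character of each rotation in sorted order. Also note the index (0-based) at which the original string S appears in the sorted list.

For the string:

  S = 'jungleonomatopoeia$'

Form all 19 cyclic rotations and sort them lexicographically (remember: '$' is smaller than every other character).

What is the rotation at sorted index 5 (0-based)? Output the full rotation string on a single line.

All 19 rotations (rotation i = S[i:]+S[:i]):
  rot[0] = jungleonomatopoeia$
  rot[1] = ungleonomatopoeia$j
  rot[2] = ngleonomatopoeia$ju
  rot[3] = gleonomatopoeia$jun
  rot[4] = leonomatopoeia$jung
  rot[5] = eonomatopoeia$jungl
  rot[6] = onomatopoeia$jungle
  rot[7] = nomatopoeia$jungleo
  rot[8] = omatopoeia$jungleon
  rot[9] = matopoeia$jungleono
  rot[10] = atopoeia$jungleonom
  rot[11] = topoeia$jungleonoma
  rot[12] = opoeia$jungleonomat
  rot[13] = poeia$jungleonomato
  rot[14] = oeia$jungleonomatop
  rot[15] = eia$jungleonomatopo
  rot[16] = ia$jungleonomatopoe
  rot[17] = a$jungleonomatopoei
  rot[18] = $jungleonomatopoeia
Sorted (with $ < everything):
  sorted[0] = $jungleonomatopoeia
  sorted[1] = a$jungleonomatopoei
  sorted[2] = atopoeia$jungleonom
  sorted[3] = eia$jungleonomatopo
  sorted[4] = eonomatopoeia$jungl
  sorted[5] = gleonomatopoeia$jun
  sorted[6] = ia$jungleonomatopoe
  sorted[7] = jungleonomatopoeia$
  sorted[8] = leonomatopoeia$jung
  sorted[9] = matopoeia$jungleono
  sorted[10] = ngleonomatopoeia$ju
  sorted[11] = nomatopoeia$jungleo
  sorted[12] = oeia$jungleonomatop
  sorted[13] = omatopoeia$jungleon
  sorted[14] = onomatopoeia$jungle
  sorted[15] = opoeia$jungleonomat
  sorted[16] = poeia$jungleonomato
  sorted[17] = topoeia$jungleonoma
  sorted[18] = ungleonomatopoeia$j
sorted[5] = gleonomatopoeia$jun

Answer: gleonomatopoeia$jun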